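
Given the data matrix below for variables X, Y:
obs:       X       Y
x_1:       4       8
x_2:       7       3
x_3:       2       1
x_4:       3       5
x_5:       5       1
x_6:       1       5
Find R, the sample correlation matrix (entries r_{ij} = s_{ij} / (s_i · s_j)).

Step 1 — column means:
  mean(X) = (4 + 7 + 2 + 3 + 5 + 1) / 6 = 22/6 = 3.6667
  mean(Y) = (8 + 3 + 1 + 5 + 1 + 5) / 6 = 23/6 = 3.8333

Step 2 — sample variances and covariances s[i,j] = (1/(n-1)) · Σ_k (x_{k,i} - mean_i) · (x_{k,j} - mean_j), with n-1 = 5:
  s[X,X] = ((0.3333)·(0.3333) + (3.3333)·(3.3333) + (-1.6667)·(-1.6667) + (-0.6667)·(-0.6667) + (1.3333)·(1.3333) + (-2.6667)·(-2.6667)) / 5 = 23.3333/5 = 4.6667
  s[X,Y] = ((0.3333)·(4.1667) + (3.3333)·(-0.8333) + (-1.6667)·(-2.8333) + (-0.6667)·(1.1667) + (1.3333)·(-2.8333) + (-2.6667)·(1.1667)) / 5 = -4.3333/5 = -0.8667
  s[Y,Y] = ((4.1667)·(4.1667) + (-0.8333)·(-0.8333) + (-2.8333)·(-2.8333) + (1.1667)·(1.1667) + (-2.8333)·(-2.8333) + (1.1667)·(1.1667)) / 5 = 36.8333/5 = 7.3667
  Sample standard deviations s_i = √(s[i,i]):
  s(X) = √(4.6667) = 2.1602
  s(Y) = √(7.3667) = 2.7142

Step 3 — r_{ij} = s_{ij} / (s_i · s_j):
  r[X,X] = 1 (diagonal).
  r[X,Y] = -0.8667 / (2.1602 · 2.7142) = -0.8667 / 5.8633 = -0.1478
  r[Y,Y] = 1 (diagonal).

R is symmetric with unit diagonal. Assembling:

R = [[1, -0.1478],
 [-0.1478, 1]]


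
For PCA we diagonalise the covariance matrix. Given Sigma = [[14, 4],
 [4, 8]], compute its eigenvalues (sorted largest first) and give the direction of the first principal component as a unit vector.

Step 1 — characteristic polynomial of 2×2 Sigma:
  det(Sigma - λI) = λ² - trace · λ + det = 0.
  trace = 14 + 8 = 22, det = 14·8 - (4)² = 96.
Step 2 — discriminant:
  Δ = trace² - 4·det = 484 - 384 = 100.
Step 3 — eigenvalues:
  λ = (trace ± √Δ)/2 = (22 ± 10)/2,
  λ_1 = 16,  λ_2 = 6.

Step 4 — unit eigenvector for λ_1: solve (Sigma - λ_1 I)v = 0. First row:
  (14 - 16)·v_x + (4)·v_y = 0, i.e. (-2)·v_x + (4)·v_y = 0,
  so v ∝ (b, λ_1 - a) = (4, 2) = u.
  ||u|| = √((4)² + (2)²) = √(20) ≈ 4.4721,
  v_1 = u/||u|| ≈ (0.8944, 0.4472) (||v_1|| = 1).

λ_1 = 16,  λ_2 = 6;  v_1 ≈ (0.8944, 0.4472)


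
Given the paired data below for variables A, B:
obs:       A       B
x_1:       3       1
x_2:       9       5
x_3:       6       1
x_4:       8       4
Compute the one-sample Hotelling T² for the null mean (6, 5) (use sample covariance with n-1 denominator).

Step 1 — sample mean vector:
  mean(A) = (3 + 9 + 6 + 8) / 4 = 26/4 = 6.5
  mean(B) = (1 + 5 + 1 + 4) / 4 = 11/4 = 2.75
  x̄ = (6.5, 2.75),  deviation x̄ - mu_0 = (6.5, 2.75) - (6, 5) = (0.5, -2.25).

Step 2 — sample covariance matrix, S[i,j] = (1/(n-1)) · Σ_k (x_{k,i} - mean_i) · (x_{k,j} - mean_j), divisor n-1 = 3:
  S[A,A] = ((-3.5)·(-3.5) + (2.5)·(2.5) + (-0.5)·(-0.5) + (1.5)·(1.5)) / 3 = 21/3 = 7
  S[A,B] = ((-3.5)·(-1.75) + (2.5)·(2.25) + (-0.5)·(-1.75) + (1.5)·(1.25)) / 3 = 14.5/3 = 4.8333
  S[B,B] = ((-1.75)·(-1.75) + (2.25)·(2.25) + (-1.75)·(-1.75) + (1.25)·(1.25)) / 3 = 12.75/3 = 4.25
  S = [[7, 4.8333],
 [4.8333, 4.25]].

Step 3 — invert S. det(S) = 7·4.25 - (4.8333)² = 6.3889.
  S^{-1} = (1/det) · [[d, -b], [-b, a]] = [[0.6652, -0.7565],
 [-0.7565, 1.0957]].

Step 4 — quadratic form (x̄ - mu_0)^T · S^{-1} · (x̄ - mu_0):
  S^{-1} · (x̄ - mu_0) = (2.0348, -2.8435),
  (x̄ - mu_0)^T · [...] = (0.5)·(2.0348) + (-2.25)·(-2.8435) = 7.4152.

Step 5 — scale by n: T² = 4 · 7.4152 = 29.6609.

T² ≈ 29.6609


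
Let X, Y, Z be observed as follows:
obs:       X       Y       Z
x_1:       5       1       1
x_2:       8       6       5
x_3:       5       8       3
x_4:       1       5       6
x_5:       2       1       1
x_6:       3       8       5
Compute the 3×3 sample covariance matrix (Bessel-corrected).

Step 1 — column means:
  mean(X) = (5 + 8 + 5 + 1 + 2 + 3) / 6 = 24/6 = 4
  mean(Y) = (1 + 6 + 8 + 5 + 1 + 8) / 6 = 29/6 = 4.8333
  mean(Z) = (1 + 5 + 3 + 6 + 1 + 5) / 6 = 21/6 = 3.5

Step 2 — sample covariance S[i,j] = (1/(n-1)) · Σ_k (x_{k,i} - mean_i) · (x_{k,j} - mean_j), with n-1 = 5.
  S[X,X] = ((1)·(1) + (4)·(4) + (1)·(1) + (-3)·(-3) + (-2)·(-2) + (-1)·(-1)) / 5 = 32/5 = 6.4
  S[X,Y] = ((1)·(-3.8333) + (4)·(1.1667) + (1)·(3.1667) + (-3)·(0.1667) + (-2)·(-3.8333) + (-1)·(3.1667)) / 5 = 8/5 = 1.6
  S[X,Z] = ((1)·(-2.5) + (4)·(1.5) + (1)·(-0.5) + (-3)·(2.5) + (-2)·(-2.5) + (-1)·(1.5)) / 5 = -1/5 = -0.2
  S[Y,Y] = ((-3.8333)·(-3.8333) + (1.1667)·(1.1667) + (3.1667)·(3.1667) + (0.1667)·(0.1667) + (-3.8333)·(-3.8333) + (3.1667)·(3.1667)) / 5 = 50.8333/5 = 10.1667
  S[Y,Z] = ((-3.8333)·(-2.5) + (1.1667)·(1.5) + (3.1667)·(-0.5) + (0.1667)·(2.5) + (-3.8333)·(-2.5) + (3.1667)·(1.5)) / 5 = 24.5/5 = 4.9
  S[Z,Z] = ((-2.5)·(-2.5) + (1.5)·(1.5) + (-0.5)·(-0.5) + (2.5)·(2.5) + (-2.5)·(-2.5) + (1.5)·(1.5)) / 5 = 23.5/5 = 4.7

S is symmetric (S[j,i] = S[i,j]). Assembling:

S = [[6.4, 1.6, -0.2],
 [1.6, 10.1667, 4.9],
 [-0.2, 4.9, 4.7]]


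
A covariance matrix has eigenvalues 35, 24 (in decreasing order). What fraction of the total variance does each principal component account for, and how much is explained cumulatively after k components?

Step 1 — total variance = trace(Sigma) = Σ λ_i = 35 + 24 = 59.

Step 2 — fraction explained by component i = λ_i / Σ λ:
  PC1: 35/59 = 0.5932
  PC2: 24/59 = 0.4068

Step 3 — cumulative fraction after k components = (λ_1 + ... + λ_k) / Σ λ:
  k = 1: 35/59 = 0.5932
  k = 2: (35 + 24)/59 = 59/59 = 1

Summary (fraction, with percent):

explained: PC1 0.5932 (59.32%), PC2 0.4068 (40.68%);  cumulative: 0.5932, 1


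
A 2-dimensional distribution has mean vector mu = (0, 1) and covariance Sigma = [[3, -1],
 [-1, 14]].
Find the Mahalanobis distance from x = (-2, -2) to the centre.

Step 1 — centre the observation: (x - mu) = (-2, -3).

Step 2 — invert Sigma. det(Sigma) = 3·14 - (-1)² = 41.
  Sigma^{-1} = (1/det) · [[d, -b], [-b, a]] = [[0.3415, 0.0244],
 [0.0244, 0.0732]].

Step 3 — form the quadratic (x - mu)^T · Sigma^{-1} · (x - mu):
  Sigma^{-1} · (x - mu) = (-0.7561, -0.2683).
  (x - mu)^T · [Sigma^{-1} · (x - mu)] = (-2)·(-0.7561) + (-3)·(-0.2683) = 2.3171.

Step 4 — take square root: d = √(2.3171) ≈ 1.5222.

d(x, mu) = √(2.3171) ≈ 1.5222


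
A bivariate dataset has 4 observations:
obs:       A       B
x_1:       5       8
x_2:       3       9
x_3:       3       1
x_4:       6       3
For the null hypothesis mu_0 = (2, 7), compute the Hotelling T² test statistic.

Step 1 — sample mean vector:
  mean(A) = (5 + 3 + 3 + 6) / 4 = 17/4 = 4.25
  mean(B) = (8 + 9 + 1 + 3) / 4 = 21/4 = 5.25
  x̄ = (4.25, 5.25),  deviation x̄ - mu_0 = (4.25, 5.25) - (2, 7) = (2.25, -1.75).

Step 2 — sample covariance matrix, S[i,j] = (1/(n-1)) · Σ_k (x_{k,i} - mean_i) · (x_{k,j} - mean_j), divisor n-1 = 3:
  S[A,A] = ((0.75)·(0.75) + (-1.25)·(-1.25) + (-1.25)·(-1.25) + (1.75)·(1.75)) / 3 = 6.75/3 = 2.25
  S[A,B] = ((0.75)·(2.75) + (-1.25)·(3.75) + (-1.25)·(-4.25) + (1.75)·(-2.25)) / 3 = -1.25/3 = -0.4167
  S[B,B] = ((2.75)·(2.75) + (3.75)·(3.75) + (-4.25)·(-4.25) + (-2.25)·(-2.25)) / 3 = 44.75/3 = 14.9167
  S = [[2.25, -0.4167],
 [-0.4167, 14.9167]].

Step 3 — invert S. det(S) = 2.25·14.9167 - (-0.4167)² = 33.3889.
  S^{-1} = (1/det) · [[d, -b], [-b, a]] = [[0.4468, 0.0125],
 [0.0125, 0.0674]].

Step 4 — quadratic form (x̄ - mu_0)^T · S^{-1} · (x̄ - mu_0):
  S^{-1} · (x̄ - mu_0) = (0.9834, -0.0899),
  (x̄ - mu_0)^T · [...] = (2.25)·(0.9834) + (-1.75)·(-0.0899) = 2.3698.

Step 5 — scale by n: T² = 4 · 2.3698 = 9.4792.

T² ≈ 9.4792


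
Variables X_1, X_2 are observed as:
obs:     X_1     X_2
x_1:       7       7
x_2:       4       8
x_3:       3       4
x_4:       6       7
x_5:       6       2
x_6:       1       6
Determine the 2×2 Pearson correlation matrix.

Step 1 — column means:
  mean(X_1) = (7 + 4 + 3 + 6 + 6 + 1) / 6 = 27/6 = 4.5
  mean(X_2) = (7 + 8 + 4 + 7 + 2 + 6) / 6 = 34/6 = 5.6667

Step 2 — sample variances and covariances s[i,j] = (1/(n-1)) · Σ_k (x_{k,i} - mean_i) · (x_{k,j} - mean_j), with n-1 = 5:
  s[X_1,X_1] = ((2.5)·(2.5) + (-0.5)·(-0.5) + (-1.5)·(-1.5) + (1.5)·(1.5) + (1.5)·(1.5) + (-3.5)·(-3.5)) / 5 = 25.5/5 = 5.1
  s[X_1,X_2] = ((2.5)·(1.3333) + (-0.5)·(2.3333) + (-1.5)·(-1.6667) + (1.5)·(1.3333) + (1.5)·(-3.6667) + (-3.5)·(0.3333)) / 5 = 0/5 = 0
  s[X_2,X_2] = ((1.3333)·(1.3333) + (2.3333)·(2.3333) + (-1.6667)·(-1.6667) + (1.3333)·(1.3333) + (-3.6667)·(-3.6667) + (0.3333)·(0.3333)) / 5 = 25.3333/5 = 5.0667
  Sample standard deviations s_i = √(s[i,i]):
  s(X_1) = √(5.1) = 2.2583
  s(X_2) = √(5.0667) = 2.2509

Step 3 — r_{ij} = s_{ij} / (s_i · s_j):
  r[X_1,X_1] = 1 (diagonal).
  r[X_1,X_2] = 0 / (2.2583 · 2.2509) = 0 / 5.0833 = 0
  r[X_2,X_2] = 1 (diagonal).

R is symmetric with unit diagonal. Assembling:

R = [[1, 0],
 [0, 1]]


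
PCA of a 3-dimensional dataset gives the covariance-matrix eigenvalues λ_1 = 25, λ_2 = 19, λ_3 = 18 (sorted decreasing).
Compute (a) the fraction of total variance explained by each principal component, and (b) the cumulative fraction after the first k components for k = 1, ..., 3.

Step 1 — total variance = trace(Sigma) = Σ λ_i = 25 + 19 + 18 = 62.

Step 2 — fraction explained by component i = λ_i / Σ λ:
  PC1: 25/62 = 0.4032
  PC2: 19/62 = 0.3065
  PC3: 18/62 = 0.2903

Step 3 — cumulative fraction after k components = (λ_1 + ... + λ_k) / Σ λ:
  k = 1: 25/62 = 0.4032
  k = 2: (25 + 19)/62 = 44/62 = 0.7097
  k = 3: (25 + 19 + 18)/62 = 62/62 = 1

Summary (fraction, with percent):

explained: PC1 0.4032 (40.32%), PC2 0.3065 (30.65%), PC3 0.2903 (29.03%);  cumulative: 0.4032, 0.7097, 1


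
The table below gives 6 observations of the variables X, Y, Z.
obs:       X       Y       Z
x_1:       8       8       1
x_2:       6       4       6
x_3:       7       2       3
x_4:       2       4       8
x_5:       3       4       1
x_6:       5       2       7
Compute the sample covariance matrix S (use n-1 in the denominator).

Step 1 — column means:
  mean(X) = (8 + 6 + 7 + 2 + 3 + 5) / 6 = 31/6 = 5.1667
  mean(Y) = (8 + 4 + 2 + 4 + 4 + 2) / 6 = 24/6 = 4
  mean(Z) = (1 + 6 + 3 + 8 + 1 + 7) / 6 = 26/6 = 4.3333

Step 2 — sample covariance S[i,j] = (1/(n-1)) · Σ_k (x_{k,i} - mean_i) · (x_{k,j} - mean_j), with n-1 = 5.
  S[X,X] = ((2.8333)·(2.8333) + (0.8333)·(0.8333) + (1.8333)·(1.8333) + (-3.1667)·(-3.1667) + (-2.1667)·(-2.1667) + (-0.1667)·(-0.1667)) / 5 = 26.8333/5 = 5.3667
  S[X,Y] = ((2.8333)·(4) + (0.8333)·(0) + (1.8333)·(-2) + (-3.1667)·(0) + (-2.1667)·(0) + (-0.1667)·(-2)) / 5 = 8/5 = 1.6
  S[X,Z] = ((2.8333)·(-3.3333) + (0.8333)·(1.6667) + (1.8333)·(-1.3333) + (-3.1667)·(3.6667) + (-2.1667)·(-3.3333) + (-0.1667)·(2.6667)) / 5 = -15.3333/5 = -3.0667
  S[Y,Y] = ((4)·(4) + (0)·(0) + (-2)·(-2) + (0)·(0) + (0)·(0) + (-2)·(-2)) / 5 = 24/5 = 4.8
  S[Y,Z] = ((4)·(-3.3333) + (0)·(1.6667) + (-2)·(-1.3333) + (0)·(3.6667) + (0)·(-3.3333) + (-2)·(2.6667)) / 5 = -16/5 = -3.2
  S[Z,Z] = ((-3.3333)·(-3.3333) + (1.6667)·(1.6667) + (-1.3333)·(-1.3333) + (3.6667)·(3.6667) + (-3.3333)·(-3.3333) + (2.6667)·(2.6667)) / 5 = 47.3333/5 = 9.4667

S is symmetric (S[j,i] = S[i,j]). Assembling:

S = [[5.3667, 1.6, -3.0667],
 [1.6, 4.8, -3.2],
 [-3.0667, -3.2, 9.4667]]


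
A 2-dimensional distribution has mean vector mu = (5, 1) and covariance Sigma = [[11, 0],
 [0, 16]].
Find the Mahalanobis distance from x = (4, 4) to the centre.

Step 1 — centre the observation: (x - mu) = (-1, 3).

Step 2 — invert Sigma. det(Sigma) = 11·16 - (0)² = 176.
  Sigma^{-1} = (1/det) · [[d, -b], [-b, a]] = [[0.0909, 0],
 [0, 0.0625]].

Step 3 — form the quadratic (x - mu)^T · Sigma^{-1} · (x - mu):
  Sigma^{-1} · (x - mu) = (-0.0909, 0.1875).
  (x - mu)^T · [Sigma^{-1} · (x - mu)] = (-1)·(-0.0909) + (3)·(0.1875) = 0.6534.

Step 4 — take square root: d = √(0.6534) ≈ 0.8083.

d(x, mu) = √(0.6534) ≈ 0.8083


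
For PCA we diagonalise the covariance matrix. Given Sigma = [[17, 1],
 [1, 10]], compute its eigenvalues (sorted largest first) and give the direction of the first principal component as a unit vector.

Step 1 — characteristic polynomial of 2×2 Sigma:
  det(Sigma - λI) = λ² - trace · λ + det = 0.
  trace = 17 + 10 = 27, det = 17·10 - (1)² = 169.
Step 2 — discriminant:
  Δ = trace² - 4·det = 729 - 676 = 53.
Step 3 — eigenvalues:
  λ = (trace ± √Δ)/2 = (27 ± 7.2801)/2,
  λ_1 = 17.1401,  λ_2 = 9.8599.

Step 4 — unit eigenvector for λ_1: solve (Sigma - λ_1 I)v = 0. First row:
  (17 - 17.1401)·v_x + (1)·v_y = 0, i.e. (-0.1401)·v_x + (1)·v_y = 0,
  so v ∝ (b, λ_1 - a) = (1, 0.1401) = u.
  ||u|| = √((1)² + (0.1401)²) = √(1.0196) ≈ 1.0098,
  v_1 = u/||u|| ≈ (0.9903, 0.1387) (||v_1|| = 1).

λ_1 = 17.1401,  λ_2 = 9.8599;  v_1 ≈ (0.9903, 0.1387)


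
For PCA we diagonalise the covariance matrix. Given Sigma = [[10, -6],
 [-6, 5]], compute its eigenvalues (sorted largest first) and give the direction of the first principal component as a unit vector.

Step 1 — characteristic polynomial of 2×2 Sigma:
  det(Sigma - λI) = λ² - trace · λ + det = 0.
  trace = 10 + 5 = 15, det = 10·5 - (-6)² = 14.
Step 2 — discriminant:
  Δ = trace² - 4·det = 225 - 56 = 169.
Step 3 — eigenvalues:
  λ = (trace ± √Δ)/2 = (15 ± 13)/2,
  λ_1 = 14,  λ_2 = 1.

Step 4 — unit eigenvector for λ_1: solve (Sigma - λ_1 I)v = 0. First row:
  (10 - 14)·v_x + (-6)·v_y = 0, i.e. (-4)·v_x + (-6)·v_y = 0,
  so v ∝ (b, λ_1 - a) = (-6, 4); multiply by -1 so the first entry is positive: u = (6, -4).
  ||u|| = √((6)² + (-4)²) = √(52) ≈ 7.2111,
  v_1 = u/||u|| ≈ (0.8321, -0.5547) (||v_1|| = 1).

λ_1 = 14,  λ_2 = 1;  v_1 ≈ (0.8321, -0.5547)


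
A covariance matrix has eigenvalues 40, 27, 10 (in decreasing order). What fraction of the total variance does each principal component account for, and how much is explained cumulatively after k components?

Step 1 — total variance = trace(Sigma) = Σ λ_i = 40 + 27 + 10 = 77.

Step 2 — fraction explained by component i = λ_i / Σ λ:
  PC1: 40/77 = 0.5195
  PC2: 27/77 = 0.3506
  PC3: 10/77 = 0.1299

Step 3 — cumulative fraction after k components = (λ_1 + ... + λ_k) / Σ λ:
  k = 1: 40/77 = 0.5195
  k = 2: (40 + 27)/77 = 67/77 = 0.8701
  k = 3: (40 + 27 + 10)/77 = 77/77 = 1

Summary (fraction, with percent):

explained: PC1 0.5195 (51.95%), PC2 0.3506 (35.06%), PC3 0.1299 (12.99%);  cumulative: 0.5195, 0.8701, 1


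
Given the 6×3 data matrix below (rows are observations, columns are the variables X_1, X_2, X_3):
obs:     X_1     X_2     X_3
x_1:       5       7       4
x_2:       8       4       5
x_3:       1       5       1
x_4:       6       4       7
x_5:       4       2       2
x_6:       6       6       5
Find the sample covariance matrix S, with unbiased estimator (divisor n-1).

Step 1 — column means:
  mean(X_1) = (5 + 8 + 1 + 6 + 4 + 6) / 6 = 30/6 = 5
  mean(X_2) = (7 + 4 + 5 + 4 + 2 + 6) / 6 = 28/6 = 4.6667
  mean(X_3) = (4 + 5 + 1 + 7 + 2 + 5) / 6 = 24/6 = 4

Step 2 — sample covariance S[i,j] = (1/(n-1)) · Σ_k (x_{k,i} - mean_i) · (x_{k,j} - mean_j), with n-1 = 5.
  S[X_1,X_1] = ((0)·(0) + (3)·(3) + (-4)·(-4) + (1)·(1) + (-1)·(-1) + (1)·(1)) / 5 = 28/5 = 5.6
  S[X_1,X_2] = ((0)·(2.3333) + (3)·(-0.6667) + (-4)·(0.3333) + (1)·(-0.6667) + (-1)·(-2.6667) + (1)·(1.3333)) / 5 = 0/5 = 0
  S[X_1,X_3] = ((0)·(0) + (3)·(1) + (-4)·(-3) + (1)·(3) + (-1)·(-2) + (1)·(1)) / 5 = 21/5 = 4.2
  S[X_2,X_2] = ((2.3333)·(2.3333) + (-0.6667)·(-0.6667) + (0.3333)·(0.3333) + (-0.6667)·(-0.6667) + (-2.6667)·(-2.6667) + (1.3333)·(1.3333)) / 5 = 15.3333/5 = 3.0667
  S[X_2,X_3] = ((2.3333)·(0) + (-0.6667)·(1) + (0.3333)·(-3) + (-0.6667)·(3) + (-2.6667)·(-2) + (1.3333)·(1)) / 5 = 3/5 = 0.6
  S[X_3,X_3] = ((0)·(0) + (1)·(1) + (-3)·(-3) + (3)·(3) + (-2)·(-2) + (1)·(1)) / 5 = 24/5 = 4.8

S is symmetric (S[j,i] = S[i,j]). Assembling:

S = [[5.6, 0, 4.2],
 [0, 3.0667, 0.6],
 [4.2, 0.6, 4.8]]


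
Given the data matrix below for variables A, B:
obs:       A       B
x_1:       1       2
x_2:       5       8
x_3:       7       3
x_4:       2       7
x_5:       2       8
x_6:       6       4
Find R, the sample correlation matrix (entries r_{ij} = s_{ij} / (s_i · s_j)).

Step 1 — column means:
  mean(A) = (1 + 5 + 7 + 2 + 2 + 6) / 6 = 23/6 = 3.8333
  mean(B) = (2 + 8 + 3 + 7 + 8 + 4) / 6 = 32/6 = 5.3333

Step 2 — sample variances and covariances s[i,j] = (1/(n-1)) · Σ_k (x_{k,i} - mean_i) · (x_{k,j} - mean_j), with n-1 = 5:
  s[A,A] = ((-2.8333)·(-2.8333) + (1.1667)·(1.1667) + (3.1667)·(3.1667) + (-1.8333)·(-1.8333) + (-1.8333)·(-1.8333) + (2.1667)·(2.1667)) / 5 = 30.8333/5 = 6.1667
  s[A,B] = ((-2.8333)·(-3.3333) + (1.1667)·(2.6667) + (3.1667)·(-2.3333) + (-1.8333)·(1.6667) + (-1.8333)·(2.6667) + (2.1667)·(-1.3333)) / 5 = -5.6667/5 = -1.1333
  s[B,B] = ((-3.3333)·(-3.3333) + (2.6667)·(2.6667) + (-2.3333)·(-2.3333) + (1.6667)·(1.6667) + (2.6667)·(2.6667) + (-1.3333)·(-1.3333)) / 5 = 35.3333/5 = 7.0667
  Sample standard deviations s_i = √(s[i,i]):
  s(A) = √(6.1667) = 2.4833
  s(B) = √(7.0667) = 2.6583

Step 3 — r_{ij} = s_{ij} / (s_i · s_j):
  r[A,A] = 1 (diagonal).
  r[A,B] = -1.1333 / (2.4833 · 2.6583) = -1.1333 / 6.6013 = -0.1717
  r[B,B] = 1 (diagonal).

R is symmetric with unit diagonal. Assembling:

R = [[1, -0.1717],
 [-0.1717, 1]]


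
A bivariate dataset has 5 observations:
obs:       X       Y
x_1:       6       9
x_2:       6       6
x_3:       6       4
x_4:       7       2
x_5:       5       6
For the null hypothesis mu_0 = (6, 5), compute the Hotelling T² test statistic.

Step 1 — sample mean vector:
  mean(X) = (6 + 6 + 6 + 7 + 5) / 5 = 30/5 = 6
  mean(Y) = (9 + 6 + 4 + 2 + 6) / 5 = 27/5 = 5.4
  x̄ = (6, 5.4),  deviation x̄ - mu_0 = (6, 5.4) - (6, 5) = (0, 0.4).

Step 2 — sample covariance matrix, S[i,j] = (1/(n-1)) · Σ_k (x_{k,i} - mean_i) · (x_{k,j} - mean_j), divisor n-1 = 4:
  S[X,X] = ((0)·(0) + (0)·(0) + (0)·(0) + (1)·(1) + (-1)·(-1)) / 4 = 2/4 = 0.5
  S[X,Y] = ((0)·(3.6) + (0)·(0.6) + (0)·(-1.4) + (1)·(-3.4) + (-1)·(0.6)) / 4 = -4/4 = -1
  S[Y,Y] = ((3.6)·(3.6) + (0.6)·(0.6) + (-1.4)·(-1.4) + (-3.4)·(-3.4) + (0.6)·(0.6)) / 4 = 27.2/4 = 6.8
  S = [[0.5, -1],
 [-1, 6.8]].

Step 3 — invert S. det(S) = 0.5·6.8 - (-1)² = 2.4.
  S^{-1} = (1/det) · [[d, -b], [-b, a]] = [[2.8333, 0.4167],
 [0.4167, 0.2083]].

Step 4 — quadratic form (x̄ - mu_0)^T · S^{-1} · (x̄ - mu_0):
  S^{-1} · (x̄ - mu_0) = (0.1667, 0.0833),
  (x̄ - mu_0)^T · [...] = (0)·(0.1667) + (0.4)·(0.0833) = 0.0333.

Step 5 — scale by n: T² = 5 · 0.0333 = 0.1667.

T² ≈ 0.1667


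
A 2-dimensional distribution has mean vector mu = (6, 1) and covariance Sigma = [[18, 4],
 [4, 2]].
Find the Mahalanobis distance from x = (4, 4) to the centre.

Step 1 — centre the observation: (x - mu) = (-2, 3).

Step 2 — invert Sigma. det(Sigma) = 18·2 - (4)² = 20.
  Sigma^{-1} = (1/det) · [[d, -b], [-b, a]] = [[0.1, -0.2],
 [-0.2, 0.9]].

Step 3 — form the quadratic (x - mu)^T · Sigma^{-1} · (x - mu):
  Sigma^{-1} · (x - mu) = (-0.8, 3.1).
  (x - mu)^T · [Sigma^{-1} · (x - mu)] = (-2)·(-0.8) + (3)·(3.1) = 10.9.

Step 4 — take square root: d = √(10.9) ≈ 3.3015.

d(x, mu) = √(10.9) ≈ 3.3015


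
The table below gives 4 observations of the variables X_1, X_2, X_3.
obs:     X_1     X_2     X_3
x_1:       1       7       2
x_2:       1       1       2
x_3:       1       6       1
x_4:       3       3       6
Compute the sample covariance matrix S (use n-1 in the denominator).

Step 1 — column means:
  mean(X_1) = (1 + 1 + 1 + 3) / 4 = 6/4 = 1.5
  mean(X_2) = (7 + 1 + 6 + 3) / 4 = 17/4 = 4.25
  mean(X_3) = (2 + 2 + 1 + 6) / 4 = 11/4 = 2.75

Step 2 — sample covariance S[i,j] = (1/(n-1)) · Σ_k (x_{k,i} - mean_i) · (x_{k,j} - mean_j), with n-1 = 3.
  S[X_1,X_1] = ((-0.5)·(-0.5) + (-0.5)·(-0.5) + (-0.5)·(-0.5) + (1.5)·(1.5)) / 3 = 3/3 = 1
  S[X_1,X_2] = ((-0.5)·(2.75) + (-0.5)·(-3.25) + (-0.5)·(1.75) + (1.5)·(-1.25)) / 3 = -2.5/3 = -0.8333
  S[X_1,X_3] = ((-0.5)·(-0.75) + (-0.5)·(-0.75) + (-0.5)·(-1.75) + (1.5)·(3.25)) / 3 = 6.5/3 = 2.1667
  S[X_2,X_2] = ((2.75)·(2.75) + (-3.25)·(-3.25) + (1.75)·(1.75) + (-1.25)·(-1.25)) / 3 = 22.75/3 = 7.5833
  S[X_2,X_3] = ((2.75)·(-0.75) + (-3.25)·(-0.75) + (1.75)·(-1.75) + (-1.25)·(3.25)) / 3 = -6.75/3 = -2.25
  S[X_3,X_3] = ((-0.75)·(-0.75) + (-0.75)·(-0.75) + (-1.75)·(-1.75) + (3.25)·(3.25)) / 3 = 14.75/3 = 4.9167

S is symmetric (S[j,i] = S[i,j]). Assembling:

S = [[1, -0.8333, 2.1667],
 [-0.8333, 7.5833, -2.25],
 [2.1667, -2.25, 4.9167]]


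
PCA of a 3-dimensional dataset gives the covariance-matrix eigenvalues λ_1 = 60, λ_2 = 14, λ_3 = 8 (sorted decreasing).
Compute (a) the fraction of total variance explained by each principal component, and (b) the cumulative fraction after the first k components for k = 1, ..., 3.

Step 1 — total variance = trace(Sigma) = Σ λ_i = 60 + 14 + 8 = 82.

Step 2 — fraction explained by component i = λ_i / Σ λ:
  PC1: 60/82 = 0.7317
  PC2: 14/82 = 0.1707
  PC3: 8/82 = 0.0976

Step 3 — cumulative fraction after k components = (λ_1 + ... + λ_k) / Σ λ:
  k = 1: 60/82 = 0.7317
  k = 2: (60 + 14)/82 = 74/82 = 0.9024
  k = 3: (60 + 14 + 8)/82 = 82/82 = 1

Summary (fraction, with percent):

explained: PC1 0.7317 (73.17%), PC2 0.1707 (17.07%), PC3 0.0976 (9.76%);  cumulative: 0.7317, 0.9024, 1


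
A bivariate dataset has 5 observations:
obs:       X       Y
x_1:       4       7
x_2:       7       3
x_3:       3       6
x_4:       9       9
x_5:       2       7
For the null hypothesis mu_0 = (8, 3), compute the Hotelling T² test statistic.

Step 1 — sample mean vector:
  mean(X) = (4 + 7 + 3 + 9 + 2) / 5 = 25/5 = 5
  mean(Y) = (7 + 3 + 6 + 9 + 7) / 5 = 32/5 = 6.4
  x̄ = (5, 6.4),  deviation x̄ - mu_0 = (5, 6.4) - (8, 3) = (-3, 3.4).

Step 2 — sample covariance matrix, S[i,j] = (1/(n-1)) · Σ_k (x_{k,i} - mean_i) · (x_{k,j} - mean_j), divisor n-1 = 4:
  S[X,X] = ((-1)·(-1) + (2)·(2) + (-2)·(-2) + (4)·(4) + (-3)·(-3)) / 4 = 34/4 = 8.5
  S[X,Y] = ((-1)·(0.6) + (2)·(-3.4) + (-2)·(-0.4) + (4)·(2.6) + (-3)·(0.6)) / 4 = 2/4 = 0.5
  S[Y,Y] = ((0.6)·(0.6) + (-3.4)·(-3.4) + (-0.4)·(-0.4) + (2.6)·(2.6) + (0.6)·(0.6)) / 4 = 19.2/4 = 4.8
  S = [[8.5, 0.5],
 [0.5, 4.8]].

Step 3 — invert S. det(S) = 8.5·4.8 - (0.5)² = 40.55.
  S^{-1} = (1/det) · [[d, -b], [-b, a]] = [[0.1184, -0.0123],
 [-0.0123, 0.2096]].

Step 4 — quadratic form (x̄ - mu_0)^T · S^{-1} · (x̄ - mu_0):
  S^{-1} · (x̄ - mu_0) = (-0.397, 0.7497),
  (x̄ - mu_0)^T · [...] = (-3)·(-0.397) + (3.4)·(0.7497) = 3.7401.

Step 5 — scale by n: T² = 5 · 3.7401 = 18.7004.

T² ≈ 18.7004


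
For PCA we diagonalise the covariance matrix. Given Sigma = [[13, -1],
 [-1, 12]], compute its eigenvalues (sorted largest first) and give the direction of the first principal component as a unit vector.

Step 1 — characteristic polynomial of 2×2 Sigma:
  det(Sigma - λI) = λ² - trace · λ + det = 0.
  trace = 13 + 12 = 25, det = 13·12 - (-1)² = 155.
Step 2 — discriminant:
  Δ = trace² - 4·det = 625 - 620 = 5.
Step 3 — eigenvalues:
  λ = (trace ± √Δ)/2 = (25 ± 2.2361)/2,
  λ_1 = 13.618,  λ_2 = 11.382.

Step 4 — unit eigenvector for λ_1: solve (Sigma - λ_1 I)v = 0. First row:
  (13 - 13.618)·v_x + (-1)·v_y = 0, i.e. (-0.618)·v_x + (-1)·v_y = 0,
  so v ∝ (b, λ_1 - a) = (-1, 0.618); multiply by -1 so the first entry is positive: u = (1, -0.618).
  ||u|| = √((1)² + (-0.618)²) = √(1.382) ≈ 1.1756,
  v_1 = u/||u|| ≈ (0.8507, -0.5257) (||v_1|| = 1).

λ_1 = 13.618,  λ_2 = 11.382;  v_1 ≈ (0.8507, -0.5257)


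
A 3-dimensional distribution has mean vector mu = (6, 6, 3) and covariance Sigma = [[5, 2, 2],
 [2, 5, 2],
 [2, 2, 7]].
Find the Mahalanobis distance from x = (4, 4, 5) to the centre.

Step 1 — centre the observation: (x - mu) = (-2, -2, 2).

Step 2 — invert Sigma (cofactor / det for 3×3, or solve directly):
  Sigma^{-1} = [[0.252, -0.0813, -0.0488],
 [-0.0813, 0.252, -0.0488],
 [-0.0488, -0.0488, 0.1707]].

Step 3 — form the quadratic (x - mu)^T · Sigma^{-1} · (x - mu):
  Sigma^{-1} · (x - mu) = (-0.439, -0.439, 0.5366).
  (x - mu)^T · [Sigma^{-1} · (x - mu)] = (-2)·(-0.439) + (-2)·(-0.439) + (2)·(0.5366) = 2.8293.

Step 4 — take square root: d = √(2.8293) ≈ 1.682.

d(x, mu) = √(2.8293) ≈ 1.682


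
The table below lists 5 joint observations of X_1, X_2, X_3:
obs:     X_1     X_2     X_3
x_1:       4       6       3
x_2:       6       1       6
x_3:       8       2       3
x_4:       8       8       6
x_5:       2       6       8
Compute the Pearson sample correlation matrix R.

Step 1 — column means:
  mean(X_1) = (4 + 6 + 8 + 8 + 2) / 5 = 28/5 = 5.6
  mean(X_2) = (6 + 1 + 2 + 8 + 6) / 5 = 23/5 = 4.6
  mean(X_3) = (3 + 6 + 3 + 6 + 8) / 5 = 26/5 = 5.2

Step 2 — sample variances and covariances s[i,j] = (1/(n-1)) · Σ_k (x_{k,i} - mean_i) · (x_{k,j} - mean_j), with n-1 = 4:
  s[X_1,X_1] = ((-1.6)·(-1.6) + (0.4)·(0.4) + (2.4)·(2.4) + (2.4)·(2.4) + (-3.6)·(-3.6)) / 4 = 27.2/4 = 6.8
  s[X_1,X_2] = ((-1.6)·(1.4) + (0.4)·(-3.6) + (2.4)·(-2.6) + (2.4)·(3.4) + (-3.6)·(1.4)) / 4 = -6.8/4 = -1.7
  s[X_1,X_3] = ((-1.6)·(-2.2) + (0.4)·(0.8) + (2.4)·(-2.2) + (2.4)·(0.8) + (-3.6)·(2.8)) / 4 = -9.6/4 = -2.4
  s[X_2,X_2] = ((1.4)·(1.4) + (-3.6)·(-3.6) + (-2.6)·(-2.6) + (3.4)·(3.4) + (1.4)·(1.4)) / 4 = 35.2/4 = 8.8
  s[X_2,X_3] = ((1.4)·(-2.2) + (-3.6)·(0.8) + (-2.6)·(-2.2) + (3.4)·(0.8) + (1.4)·(2.8)) / 4 = 6.4/4 = 1.6
  s[X_3,X_3] = ((-2.2)·(-2.2) + (0.8)·(0.8) + (-2.2)·(-2.2) + (0.8)·(0.8) + (2.8)·(2.8)) / 4 = 18.8/4 = 4.7
  Sample standard deviations s_i = √(s[i,i]):
  s(X_1) = √(6.8) = 2.6077
  s(X_2) = √(8.8) = 2.9665
  s(X_3) = √(4.7) = 2.1679

Step 3 — r_{ij} = s_{ij} / (s_i · s_j):
  r[X_1,X_1] = 1 (diagonal).
  r[X_1,X_2] = -1.7 / (2.6077 · 2.9665) = -1.7 / 7.7356 = -0.2198
  r[X_1,X_3] = -2.4 / (2.6077 · 2.1679) = -2.4 / 5.6533 = -0.4245
  r[X_2,X_2] = 1 (diagonal).
  r[X_2,X_3] = 1.6 / (2.9665 · 2.1679) = 1.6 / 6.4312 = 0.2488
  r[X_3,X_3] = 1 (diagonal).

R is symmetric with unit diagonal. Assembling:

R = [[1, -0.2198, -0.4245],
 [-0.2198, 1, 0.2488],
 [-0.4245, 0.2488, 1]]


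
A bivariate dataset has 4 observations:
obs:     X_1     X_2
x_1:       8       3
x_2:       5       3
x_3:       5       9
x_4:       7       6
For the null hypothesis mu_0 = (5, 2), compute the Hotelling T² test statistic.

Step 1 — sample mean vector:
  mean(X_1) = (8 + 5 + 5 + 7) / 4 = 25/4 = 6.25
  mean(X_2) = (3 + 3 + 9 + 6) / 4 = 21/4 = 5.25
  x̄ = (6.25, 5.25),  deviation x̄ - mu_0 = (6.25, 5.25) - (5, 2) = (1.25, 3.25).

Step 2 — sample covariance matrix, S[i,j] = (1/(n-1)) · Σ_k (x_{k,i} - mean_i) · (x_{k,j} - mean_j), divisor n-1 = 3:
  S[X_1,X_1] = ((1.75)·(1.75) + (-1.25)·(-1.25) + (-1.25)·(-1.25) + (0.75)·(0.75)) / 3 = 6.75/3 = 2.25
  S[X_1,X_2] = ((1.75)·(-2.25) + (-1.25)·(-2.25) + (-1.25)·(3.75) + (0.75)·(0.75)) / 3 = -5.25/3 = -1.75
  S[X_2,X_2] = ((-2.25)·(-2.25) + (-2.25)·(-2.25) + (3.75)·(3.75) + (0.75)·(0.75)) / 3 = 24.75/3 = 8.25
  S = [[2.25, -1.75],
 [-1.75, 8.25]].

Step 3 — invert S. det(S) = 2.25·8.25 - (-1.75)² = 15.5.
  S^{-1} = (1/det) · [[d, -b], [-b, a]] = [[0.5323, 0.1129],
 [0.1129, 0.1452]].

Step 4 — quadratic form (x̄ - mu_0)^T · S^{-1} · (x̄ - mu_0):
  S^{-1} · (x̄ - mu_0) = (1.0323, 0.6129),
  (x̄ - mu_0)^T · [...] = (1.25)·(1.0323) + (3.25)·(0.6129) = 3.2823.

Step 5 — scale by n: T² = 4 · 3.2823 = 13.129.

T² ≈ 13.129


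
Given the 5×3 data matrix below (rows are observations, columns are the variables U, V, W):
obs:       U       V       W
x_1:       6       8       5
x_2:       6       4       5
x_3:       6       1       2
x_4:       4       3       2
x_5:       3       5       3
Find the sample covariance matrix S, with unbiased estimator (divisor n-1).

Step 1 — column means:
  mean(U) = (6 + 6 + 6 + 4 + 3) / 5 = 25/5 = 5
  mean(V) = (8 + 4 + 1 + 3 + 5) / 5 = 21/5 = 4.2
  mean(W) = (5 + 5 + 2 + 2 + 3) / 5 = 17/5 = 3.4

Step 2 — sample covariance S[i,j] = (1/(n-1)) · Σ_k (x_{k,i} - mean_i) · (x_{k,j} - mean_j), with n-1 = 4.
  S[U,U] = ((1)·(1) + (1)·(1) + (1)·(1) + (-1)·(-1) + (-2)·(-2)) / 4 = 8/4 = 2
  S[U,V] = ((1)·(3.8) + (1)·(-0.2) + (1)·(-3.2) + (-1)·(-1.2) + (-2)·(0.8)) / 4 = 0/4 = 0
  S[U,W] = ((1)·(1.6) + (1)·(1.6) + (1)·(-1.4) + (-1)·(-1.4) + (-2)·(-0.4)) / 4 = 4/4 = 1
  S[V,V] = ((3.8)·(3.8) + (-0.2)·(-0.2) + (-3.2)·(-3.2) + (-1.2)·(-1.2) + (0.8)·(0.8)) / 4 = 26.8/4 = 6.7
  S[V,W] = ((3.8)·(1.6) + (-0.2)·(1.6) + (-3.2)·(-1.4) + (-1.2)·(-1.4) + (0.8)·(-0.4)) / 4 = 11.6/4 = 2.9
  S[W,W] = ((1.6)·(1.6) + (1.6)·(1.6) + (-1.4)·(-1.4) + (-1.4)·(-1.4) + (-0.4)·(-0.4)) / 4 = 9.2/4 = 2.3

S is symmetric (S[j,i] = S[i,j]). Assembling:

S = [[2, 0, 1],
 [0, 6.7, 2.9],
 [1, 2.9, 2.3]]


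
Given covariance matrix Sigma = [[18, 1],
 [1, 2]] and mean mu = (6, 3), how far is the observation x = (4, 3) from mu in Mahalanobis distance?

Step 1 — centre the observation: (x - mu) = (-2, 0).

Step 2 — invert Sigma. det(Sigma) = 18·2 - (1)² = 35.
  Sigma^{-1} = (1/det) · [[d, -b], [-b, a]] = [[0.0571, -0.0286],
 [-0.0286, 0.5143]].

Step 3 — form the quadratic (x - mu)^T · Sigma^{-1} · (x - mu):
  Sigma^{-1} · (x - mu) = (-0.1143, 0.0571).
  (x - mu)^T · [Sigma^{-1} · (x - mu)] = (-2)·(-0.1143) + (0)·(0.0571) = 0.2286.

Step 4 — take square root: d = √(0.2286) ≈ 0.4781.

d(x, mu) = √(0.2286) ≈ 0.4781


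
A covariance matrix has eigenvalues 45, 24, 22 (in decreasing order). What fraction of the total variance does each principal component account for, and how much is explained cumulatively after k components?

Step 1 — total variance = trace(Sigma) = Σ λ_i = 45 + 24 + 22 = 91.

Step 2 — fraction explained by component i = λ_i / Σ λ:
  PC1: 45/91 = 0.4945
  PC2: 24/91 = 0.2637
  PC3: 22/91 = 0.2418

Step 3 — cumulative fraction after k components = (λ_1 + ... + λ_k) / Σ λ:
  k = 1: 45/91 = 0.4945
  k = 2: (45 + 24)/91 = 69/91 = 0.7582
  k = 3: (45 + 24 + 22)/91 = 91/91 = 1

Summary (fraction, with percent):

explained: PC1 0.4945 (49.45%), PC2 0.2637 (26.37%), PC3 0.2418 (24.18%);  cumulative: 0.4945, 0.7582, 1


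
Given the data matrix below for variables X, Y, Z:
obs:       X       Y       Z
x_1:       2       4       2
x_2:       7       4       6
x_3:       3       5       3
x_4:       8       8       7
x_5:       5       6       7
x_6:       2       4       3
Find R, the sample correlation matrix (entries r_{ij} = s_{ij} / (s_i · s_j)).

Step 1 — column means:
  mean(X) = (2 + 7 + 3 + 8 + 5 + 2) / 6 = 27/6 = 4.5
  mean(Y) = (4 + 4 + 5 + 8 + 6 + 4) / 6 = 31/6 = 5.1667
  mean(Z) = (2 + 6 + 3 + 7 + 7 + 3) / 6 = 28/6 = 4.6667

Step 2 — sample variances and covariances s[i,j] = (1/(n-1)) · Σ_k (x_{k,i} - mean_i) · (x_{k,j} - mean_j), with n-1 = 5:
  s[X,X] = ((-2.5)·(-2.5) + (2.5)·(2.5) + (-1.5)·(-1.5) + (3.5)·(3.5) + (0.5)·(0.5) + (-2.5)·(-2.5)) / 5 = 33.5/5 = 6.7
  s[X,Y] = ((-2.5)·(-1.1667) + (2.5)·(-1.1667) + (-1.5)·(-0.1667) + (3.5)·(2.8333) + (0.5)·(0.8333) + (-2.5)·(-1.1667)) / 5 = 13.5/5 = 2.7
  s[X,Z] = ((-2.5)·(-2.6667) + (2.5)·(1.3333) + (-1.5)·(-1.6667) + (3.5)·(2.3333) + (0.5)·(2.3333) + (-2.5)·(-1.6667)) / 5 = 26/5 = 5.2
  s[Y,Y] = ((-1.1667)·(-1.1667) + (-1.1667)·(-1.1667) + (-0.1667)·(-0.1667) + (2.8333)·(2.8333) + (0.8333)·(0.8333) + (-1.1667)·(-1.1667)) / 5 = 12.8333/5 = 2.5667
  s[Y,Z] = ((-1.1667)·(-2.6667) + (-1.1667)·(1.3333) + (-0.1667)·(-1.6667) + (2.8333)·(2.3333) + (0.8333)·(2.3333) + (-1.1667)·(-1.6667)) / 5 = 12.3333/5 = 2.4667
  s[Z,Z] = ((-2.6667)·(-2.6667) + (1.3333)·(1.3333) + (-1.6667)·(-1.6667) + (2.3333)·(2.3333) + (2.3333)·(2.3333) + (-1.6667)·(-1.6667)) / 5 = 25.3333/5 = 5.0667
  Sample standard deviations s_i = √(s[i,i]):
  s(X) = √(6.7) = 2.5884
  s(Y) = √(2.5667) = 1.6021
  s(Z) = √(5.0667) = 2.2509

Step 3 — r_{ij} = s_{ij} / (s_i · s_j):
  r[X,X] = 1 (diagonal).
  r[X,Y] = 2.7 / (2.5884 · 1.6021) = 2.7 / 4.1469 = 0.6511
  r[X,Z] = 5.2 / (2.5884 · 2.2509) = 5.2 / 5.8264 = 0.8925
  r[Y,Y] = 1 (diagonal).
  r[Y,Z] = 2.4667 / (1.6021 · 2.2509) = 2.4667 / 3.6062 = 0.684
  r[Z,Z] = 1 (diagonal).

R is symmetric with unit diagonal. Assembling:

R = [[1, 0.6511, 0.8925],
 [0.6511, 1, 0.684],
 [0.8925, 0.684, 1]]


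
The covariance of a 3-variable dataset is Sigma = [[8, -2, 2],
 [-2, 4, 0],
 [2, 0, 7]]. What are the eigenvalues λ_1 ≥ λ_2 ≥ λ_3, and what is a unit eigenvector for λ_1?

Step 1 — characteristic polynomial p(λ) = det(λI - Sigma) = λ³ - tr·λ² + c_1·λ - det, where tr = trace, c_1 = sum of the principal 2×2 minors, det = det(Sigma):
  tr = 8 + 4 + 7 = 19,
  c_1 = (8·4 - (-2)²) + (8·7 - (2)²) + (4·7 - (0)²) = 28 + 52 + 28 = 108,
  det = 8·(4·7 - (0)²) - (-2)·((-2)·7 - (0)·(2)) + (2)·((-2)·(0) - 4·(2)) = 8·(28) - (-2)·(-14) + (2)·(-8) = 180.
  So p(λ) = λ³ - 19λ² + 108λ - 180.
Step 2 — look for an integer root (rational root theorem: any rational root is an integer divisor of 180). Testing λ = 3:
  p(3) = 27 - 171 + 324 - 180 = 0  ✓
  Dividing out (λ - 3): p(λ) = (λ - 3)(λ² - 16λ + 60).
Step 3 — remaining eigenvalues from the quadratic λ² - 16λ + 60 = 0:
  Δ = 16² - 4·60 = 256 - 240 = 16,  λ = (16 ± √16)/2 = (16 ± 4)/2 = 10 or 6.
  Sorted: λ_1 = 10,  λ_2 = 6,  λ_3 = 3  (check: sum = 19 = tr ✓).

Step 4 — unit eigenvector for λ_1 = 10: v spans the null space of (Sigma - λ_1 I), whose rows are
  r_1 = (-2, -2, 2),  r_2 = (-2, -6, 0),  r_3 = (2, 0, -3).
  v is orthogonal to every row, so take v ∝ r_1 × r_2 = ((-2)·(0) - (2)·(-6), (2)·(-2) - (-2)·(0), (-2)·(-6) - (-2)·(-2)) = (12, -4, 8).
  Rescale (divide by 4): u = (3, -1, 2).
  ||u|| = √((3)² + (-1)² + (2)²) = √(14) ≈ 3.7417,  v_1 = u/||u|| ≈ (0.8018, -0.2673, 0.5345) (||v_1|| = 1).

λ_1 = 10,  λ_2 = 6,  λ_3 = 3;  v_1 ≈ (0.8018, -0.2673, 0.5345)


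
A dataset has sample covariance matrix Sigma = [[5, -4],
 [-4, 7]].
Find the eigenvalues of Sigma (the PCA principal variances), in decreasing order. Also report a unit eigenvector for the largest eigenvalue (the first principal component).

Step 1 — characteristic polynomial of 2×2 Sigma:
  det(Sigma - λI) = λ² - trace · λ + det = 0.
  trace = 5 + 7 = 12, det = 5·7 - (-4)² = 19.
Step 2 — discriminant:
  Δ = trace² - 4·det = 144 - 76 = 68.
Step 3 — eigenvalues:
  λ = (trace ± √Δ)/2 = (12 ± 8.2462)/2,
  λ_1 = 10.1231,  λ_2 = 1.8769.

Step 4 — unit eigenvector for λ_1: solve (Sigma - λ_1 I)v = 0. First row:
  (5 - 10.1231)·v_x + (-4)·v_y = 0, i.e. (-5.1231)·v_x + (-4)·v_y = 0,
  so v ∝ (b, λ_1 - a) = (-4, 5.1231); multiply by -1 so the first entry is positive: u = (4, -5.1231).
  ||u|| = √((4)² + (-5.1231)²) = √(42.2462) ≈ 6.4997,
  v_1 = u/||u|| ≈ (0.6154, -0.7882) (||v_1|| = 1).

λ_1 = 10.1231,  λ_2 = 1.8769;  v_1 ≈ (0.6154, -0.7882)


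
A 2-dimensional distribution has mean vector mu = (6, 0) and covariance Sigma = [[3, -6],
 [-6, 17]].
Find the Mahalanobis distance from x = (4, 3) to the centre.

Step 1 — centre the observation: (x - mu) = (-2, 3).

Step 2 — invert Sigma. det(Sigma) = 3·17 - (-6)² = 15.
  Sigma^{-1} = (1/det) · [[d, -b], [-b, a]] = [[1.1333, 0.4],
 [0.4, 0.2]].

Step 3 — form the quadratic (x - mu)^T · Sigma^{-1} · (x - mu):
  Sigma^{-1} · (x - mu) = (-1.0667, -0.2).
  (x - mu)^T · [Sigma^{-1} · (x - mu)] = (-2)·(-1.0667) + (3)·(-0.2) = 1.5333.

Step 4 — take square root: d = √(1.5333) ≈ 1.2383.

d(x, mu) = √(1.5333) ≈ 1.2383


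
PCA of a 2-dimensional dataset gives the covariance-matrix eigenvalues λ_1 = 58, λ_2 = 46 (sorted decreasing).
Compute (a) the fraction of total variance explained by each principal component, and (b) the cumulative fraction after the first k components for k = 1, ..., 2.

Step 1 — total variance = trace(Sigma) = Σ λ_i = 58 + 46 = 104.

Step 2 — fraction explained by component i = λ_i / Σ λ:
  PC1: 58/104 = 0.5577
  PC2: 46/104 = 0.4423

Step 3 — cumulative fraction after k components = (λ_1 + ... + λ_k) / Σ λ:
  k = 1: 58/104 = 0.5577
  k = 2: (58 + 46)/104 = 104/104 = 1

Summary (fraction, with percent):

explained: PC1 0.5577 (55.77%), PC2 0.4423 (44.23%);  cumulative: 0.5577, 1


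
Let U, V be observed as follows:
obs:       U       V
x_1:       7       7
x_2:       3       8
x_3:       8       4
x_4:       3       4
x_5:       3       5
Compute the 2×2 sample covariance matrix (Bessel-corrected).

Step 1 — column means:
  mean(U) = (7 + 3 + 8 + 3 + 3) / 5 = 24/5 = 4.8
  mean(V) = (7 + 8 + 4 + 4 + 5) / 5 = 28/5 = 5.6

Step 2 — sample covariance S[i,j] = (1/(n-1)) · Σ_k (x_{k,i} - mean_i) · (x_{k,j} - mean_j), with n-1 = 4.
  S[U,U] = ((2.2)·(2.2) + (-1.8)·(-1.8) + (3.2)·(3.2) + (-1.8)·(-1.8) + (-1.8)·(-1.8)) / 4 = 24.8/4 = 6.2
  S[U,V] = ((2.2)·(1.4) + (-1.8)·(2.4) + (3.2)·(-1.6) + (-1.8)·(-1.6) + (-1.8)·(-0.6)) / 4 = -2.4/4 = -0.6
  S[V,V] = ((1.4)·(1.4) + (2.4)·(2.4) + (-1.6)·(-1.6) + (-1.6)·(-1.6) + (-0.6)·(-0.6)) / 4 = 13.2/4 = 3.3

S is symmetric (S[j,i] = S[i,j]). Assembling:

S = [[6.2, -0.6],
 [-0.6, 3.3]]


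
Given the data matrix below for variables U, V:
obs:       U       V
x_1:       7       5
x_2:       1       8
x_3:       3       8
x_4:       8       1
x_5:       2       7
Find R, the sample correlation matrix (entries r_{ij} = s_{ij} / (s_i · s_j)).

Step 1 — column means:
  mean(U) = (7 + 1 + 3 + 8 + 2) / 5 = 21/5 = 4.2
  mean(V) = (5 + 8 + 8 + 1 + 7) / 5 = 29/5 = 5.8

Step 2 — sample variances and covariances s[i,j] = (1/(n-1)) · Σ_k (x_{k,i} - mean_i) · (x_{k,j} - mean_j), with n-1 = 4:
  s[U,U] = ((2.8)·(2.8) + (-3.2)·(-3.2) + (-1.2)·(-1.2) + (3.8)·(3.8) + (-2.2)·(-2.2)) / 4 = 38.8/4 = 9.7
  s[U,V] = ((2.8)·(-0.8) + (-3.2)·(2.2) + (-1.2)·(2.2) + (3.8)·(-4.8) + (-2.2)·(1.2)) / 4 = -32.8/4 = -8.2
  s[V,V] = ((-0.8)·(-0.8) + (2.2)·(2.2) + (2.2)·(2.2) + (-4.8)·(-4.8) + (1.2)·(1.2)) / 4 = 34.8/4 = 8.7
  Sample standard deviations s_i = √(s[i,i]):
  s(U) = √(9.7) = 3.1145
  s(V) = √(8.7) = 2.9496

Step 3 — r_{ij} = s_{ij} / (s_i · s_j):
  r[U,U] = 1 (diagonal).
  r[U,V] = -8.2 / (3.1145 · 2.9496) = -8.2 / 9.1864 = -0.8926
  r[V,V] = 1 (diagonal).

R is symmetric with unit diagonal. Assembling:

R = [[1, -0.8926],
 [-0.8926, 1]]


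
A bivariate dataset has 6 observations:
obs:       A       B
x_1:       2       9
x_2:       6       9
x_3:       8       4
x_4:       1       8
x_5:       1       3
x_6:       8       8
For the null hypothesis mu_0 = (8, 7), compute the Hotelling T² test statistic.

Step 1 — sample mean vector:
  mean(A) = (2 + 6 + 8 + 1 + 1 + 8) / 6 = 26/6 = 4.3333
  mean(B) = (9 + 9 + 4 + 8 + 3 + 8) / 6 = 41/6 = 6.8333
  x̄ = (4.3333, 6.8333),  deviation x̄ - mu_0 = (4.3333, 6.8333) - (8, 7) = (-3.6667, -0.1667).

Step 2 — sample covariance matrix, S[i,j] = (1/(n-1)) · Σ_k (x_{k,i} - mean_i) · (x_{k,j} - mean_j), divisor n-1 = 5:
  S[A,A] = ((-2.3333)·(-2.3333) + (1.6667)·(1.6667) + (3.6667)·(3.6667) + (-3.3333)·(-3.3333) + (-3.3333)·(-3.3333) + (3.6667)·(3.6667)) / 5 = 57.3333/5 = 11.4667
  S[A,B] = ((-2.3333)·(2.1667) + (1.6667)·(2.1667) + (3.6667)·(-2.8333) + (-3.3333)·(1.1667) + (-3.3333)·(-3.8333) + (3.6667)·(1.1667)) / 5 = 1.3333/5 = 0.2667
  S[B,B] = ((2.1667)·(2.1667) + (2.1667)·(2.1667) + (-2.8333)·(-2.8333) + (1.1667)·(1.1667) + (-3.8333)·(-3.8333) + (1.1667)·(1.1667)) / 5 = 34.8333/5 = 6.9667
  S = [[11.4667, 0.2667],
 [0.2667, 6.9667]].

Step 3 — invert S. det(S) = 11.4667·6.9667 - (0.2667)² = 79.8133.
  S^{-1} = (1/det) · [[d, -b], [-b, a]] = [[0.0873, -0.0033],
 [-0.0033, 0.1437]].

Step 4 — quadratic form (x̄ - mu_0)^T · S^{-1} · (x̄ - mu_0):
  S^{-1} · (x̄ - mu_0) = (-0.3195, -0.0117),
  (x̄ - mu_0)^T · [...] = (-3.6667)·(-0.3195) + (-0.1667)·(-0.0117) = 1.1734.

Step 5 — scale by n: T² = 6 · 1.1734 = 7.0406.

T² ≈ 7.0406


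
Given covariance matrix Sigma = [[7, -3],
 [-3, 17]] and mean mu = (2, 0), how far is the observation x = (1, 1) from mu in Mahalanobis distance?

Step 1 — centre the observation: (x - mu) = (-1, 1).

Step 2 — invert Sigma. det(Sigma) = 7·17 - (-3)² = 110.
  Sigma^{-1} = (1/det) · [[d, -b], [-b, a]] = [[0.1545, 0.0273],
 [0.0273, 0.0636]].

Step 3 — form the quadratic (x - mu)^T · Sigma^{-1} · (x - mu):
  Sigma^{-1} · (x - mu) = (-0.1273, 0.0364).
  (x - mu)^T · [Sigma^{-1} · (x - mu)] = (-1)·(-0.1273) + (1)·(0.0364) = 0.1636.

Step 4 — take square root: d = √(0.1636) ≈ 0.4045.

d(x, mu) = √(0.1636) ≈ 0.4045
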